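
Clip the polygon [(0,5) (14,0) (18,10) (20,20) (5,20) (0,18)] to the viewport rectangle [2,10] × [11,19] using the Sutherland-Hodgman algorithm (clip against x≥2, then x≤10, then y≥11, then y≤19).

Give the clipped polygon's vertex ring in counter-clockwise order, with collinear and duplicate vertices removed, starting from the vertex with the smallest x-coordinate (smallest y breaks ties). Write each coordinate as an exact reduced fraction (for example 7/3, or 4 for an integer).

Clipped polygon: [(2,11) (10,11) (10,19) (5/2,19) (2,94/5)]

1. After x ≥ 2: [(2,30/7) (14,0) (18,10) (20,20) (5,20) (2,94/5)]
2. After x ≤ 10: [(2,30/7) (10,10/7) (10,20) (5,20) (2,94/5)]
3. After y ≥ 11: [(2,11) (10,11) (10,20) (5,20) (2,94/5)]
4. After y ≤ 19: [(2,11) (10,11) (10,19) (5/2,19) (2,94/5)]
5. Canonical ring: [(2,11) (10,11) (10,19) (5/2,19) (2,94/5)]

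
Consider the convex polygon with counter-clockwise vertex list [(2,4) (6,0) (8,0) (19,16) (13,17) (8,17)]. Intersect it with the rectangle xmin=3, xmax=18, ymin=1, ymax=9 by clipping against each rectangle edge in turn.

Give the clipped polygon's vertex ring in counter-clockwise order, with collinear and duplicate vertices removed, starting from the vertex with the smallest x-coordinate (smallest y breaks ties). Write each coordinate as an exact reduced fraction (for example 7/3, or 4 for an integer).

1. After x ≥ 3: [(3,37/6) (3,3) (6,0) (8,0) (19,16) (13,17) (8,17)]
2. After x ≤ 18: [(3,37/6) (3,3) (6,0) (8,0) (18,160/11) (18,97/6) (13,17) (8,17)]
3. After y ≥ 1: [(3,37/6) (3,3) (5,1) (139/16,1) (18,160/11) (18,97/6) (13,17) (8,17)]
4. After y ≤ 9: [(56/13,9) (3,37/6) (3,3) (5,1) (139/16,1) (227/16,9)]
5. Canonical ring: [(3,3) (5,1) (139/16,1) (227/16,9) (56/13,9) (3,37/6)]

Clipped polygon: [(3,3) (5,1) (139/16,1) (227/16,9) (56/13,9) (3,37/6)]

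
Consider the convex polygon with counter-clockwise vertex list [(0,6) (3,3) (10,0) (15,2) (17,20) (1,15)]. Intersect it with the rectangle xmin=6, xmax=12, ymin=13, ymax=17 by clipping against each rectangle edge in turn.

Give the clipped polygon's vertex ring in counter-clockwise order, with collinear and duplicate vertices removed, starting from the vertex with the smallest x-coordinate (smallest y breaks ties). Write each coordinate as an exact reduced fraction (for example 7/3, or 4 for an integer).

Clipped polygon: [(6,13) (12,13) (12,17) (37/5,17) (6,265/16)]

1. After x ≥ 6: [(6,12/7) (10,0) (15,2) (17,20) (6,265/16)]
2. After x ≤ 12: [(6,12/7) (10,0) (12,4/5) (12,295/16) (6,265/16)]
3. After y ≥ 13: [(6,13) (12,13) (12,295/16) (6,265/16)]
4. After y ≤ 17: [(6,13) (12,13) (12,17) (37/5,17) (6,265/16)]
5. Canonical ring: [(6,13) (12,13) (12,17) (37/5,17) (6,265/16)]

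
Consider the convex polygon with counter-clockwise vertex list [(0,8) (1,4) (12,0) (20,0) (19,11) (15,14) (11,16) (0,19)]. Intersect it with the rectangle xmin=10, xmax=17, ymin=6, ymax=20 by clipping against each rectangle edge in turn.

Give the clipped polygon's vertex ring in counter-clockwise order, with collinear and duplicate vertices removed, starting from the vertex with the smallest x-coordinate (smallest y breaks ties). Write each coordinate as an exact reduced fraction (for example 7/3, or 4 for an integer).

1. After x ≥ 10: [(10,8/11) (12,0) (20,0) (19,11) (15,14) (11,16) (10,179/11)]
2. After x ≤ 17: [(10,8/11) (12,0) (17,0) (17,25/2) (15,14) (11,16) (10,179/11)]
3. After y ≥ 6: [(10,6) (17,6) (17,25/2) (15,14) (11,16) (10,179/11)]
4. After y ≤ 20: [(10,6) (17,6) (17,25/2) (15,14) (11,16) (10,179/11)]
5. Canonical ring: [(10,6) (17,6) (17,25/2) (15,14) (11,16) (10,179/11)]

Clipped polygon: [(10,6) (17,6) (17,25/2) (15,14) (11,16) (10,179/11)]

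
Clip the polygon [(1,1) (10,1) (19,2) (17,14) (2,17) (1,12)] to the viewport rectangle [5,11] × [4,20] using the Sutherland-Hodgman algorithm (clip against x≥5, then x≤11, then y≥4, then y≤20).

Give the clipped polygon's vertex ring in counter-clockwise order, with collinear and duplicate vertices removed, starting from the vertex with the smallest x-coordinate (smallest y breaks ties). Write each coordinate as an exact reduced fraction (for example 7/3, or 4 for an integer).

Clipped polygon: [(5,4) (11,4) (11,76/5) (5,82/5)]

1. After x ≥ 5: [(5,1) (10,1) (19,2) (17,14) (5,82/5)]
2. After x ≤ 11: [(5,1) (10,1) (11,10/9) (11,76/5) (5,82/5)]
3. After y ≥ 4: [(5,4) (11,4) (11,76/5) (5,82/5)]
4. After y ≤ 20: [(5,4) (11,4) (11,76/5) (5,82/5)]
5. Canonical ring: [(5,4) (11,4) (11,76/5) (5,82/5)]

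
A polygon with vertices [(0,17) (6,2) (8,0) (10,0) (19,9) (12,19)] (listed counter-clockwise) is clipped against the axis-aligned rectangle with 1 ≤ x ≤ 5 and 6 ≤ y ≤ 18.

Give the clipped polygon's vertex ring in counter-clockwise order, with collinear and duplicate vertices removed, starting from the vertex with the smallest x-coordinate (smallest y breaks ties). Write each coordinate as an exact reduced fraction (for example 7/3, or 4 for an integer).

Clipped polygon: [(1,29/2) (22/5,6) (5,6) (5,107/6) (1,103/6)]

1. After x ≥ 1: [(1,103/6) (1,29/2) (6,2) (8,0) (10,0) (19,9) (12,19)]
2. After x ≤ 5: [(5,107/6) (1,103/6) (1,29/2) (5,9/2)]
3. After y ≥ 6: [(5,6) (5,107/6) (1,103/6) (1,29/2) (22/5,6)]
4. After y ≤ 18: [(5,6) (5,107/6) (1,103/6) (1,29/2) (22/5,6)]
5. Canonical ring: [(1,29/2) (22/5,6) (5,6) (5,107/6) (1,103/6)]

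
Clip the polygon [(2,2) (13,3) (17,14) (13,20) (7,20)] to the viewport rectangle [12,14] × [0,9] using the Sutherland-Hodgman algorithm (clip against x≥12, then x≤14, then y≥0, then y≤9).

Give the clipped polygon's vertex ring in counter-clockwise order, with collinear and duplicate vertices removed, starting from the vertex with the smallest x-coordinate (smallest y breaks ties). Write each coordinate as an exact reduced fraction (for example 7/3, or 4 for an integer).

Clipped polygon: [(12,32/11) (13,3) (14,23/4) (14,9) (12,9)]

1. After x ≥ 12: [(12,32/11) (13,3) (17,14) (13,20) (12,20)]
2. After x ≤ 14: [(12,32/11) (13,3) (14,23/4) (14,37/2) (13,20) (12,20)]
3. After y ≥ 0: [(12,32/11) (13,3) (14,23/4) (14,37/2) (13,20) (12,20)]
4. After y ≤ 9: [(12,9) (12,32/11) (13,3) (14,23/4) (14,9)]
5. Canonical ring: [(12,32/11) (13,3) (14,23/4) (14,9) (12,9)]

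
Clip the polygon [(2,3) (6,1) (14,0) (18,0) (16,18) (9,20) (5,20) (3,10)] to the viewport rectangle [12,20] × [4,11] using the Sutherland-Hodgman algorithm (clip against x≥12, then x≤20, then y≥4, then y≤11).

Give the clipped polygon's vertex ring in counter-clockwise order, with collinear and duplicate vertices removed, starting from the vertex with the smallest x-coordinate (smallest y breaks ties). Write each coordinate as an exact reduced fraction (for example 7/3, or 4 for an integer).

Clipped polygon: [(12,4) (158/9,4) (151/9,11) (12,11)]

1. After x ≥ 12: [(12,1/4) (14,0) (18,0) (16,18) (12,134/7)]
2. After x ≤ 20: [(12,1/4) (14,0) (18,0) (16,18) (12,134/7)]
3. After y ≥ 4: [(12,4) (158/9,4) (16,18) (12,134/7)]
4. After y ≤ 11: [(12,11) (12,4) (158/9,4) (151/9,11)]
5. Canonical ring: [(12,4) (158/9,4) (151/9,11) (12,11)]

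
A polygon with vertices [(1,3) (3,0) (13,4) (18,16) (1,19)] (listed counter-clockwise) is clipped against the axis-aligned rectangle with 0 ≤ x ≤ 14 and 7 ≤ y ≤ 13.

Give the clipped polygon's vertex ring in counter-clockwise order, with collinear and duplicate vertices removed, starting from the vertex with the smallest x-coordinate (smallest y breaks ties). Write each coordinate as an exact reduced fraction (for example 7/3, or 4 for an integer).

1. After x ≥ 0: [(1,3) (3,0) (13,4) (18,16) (1,19)]
2. After x ≤ 14: [(1,3) (3,0) (13,4) (14,32/5) (14,284/17) (1,19)]
3. After y ≥ 7: [(1,7) (14,7) (14,284/17) (1,19)]
4. After y ≤ 13: [(1,13) (1,7) (14,7) (14,13)]
5. Canonical ring: [(1,7) (14,7) (14,13) (1,13)]

Clipped polygon: [(1,7) (14,7) (14,13) (1,13)]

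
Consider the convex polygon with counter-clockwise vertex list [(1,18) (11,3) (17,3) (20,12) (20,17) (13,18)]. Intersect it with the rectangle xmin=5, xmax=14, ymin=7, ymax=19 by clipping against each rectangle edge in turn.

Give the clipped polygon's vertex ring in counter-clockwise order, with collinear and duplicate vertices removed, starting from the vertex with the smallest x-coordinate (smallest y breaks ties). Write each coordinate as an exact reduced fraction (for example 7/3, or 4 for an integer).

Clipped polygon: [(5,12) (25/3,7) (14,7) (14,125/7) (13,18) (5,18)]

1. After x ≥ 5: [(5,18) (5,12) (11,3) (17,3) (20,12) (20,17) (13,18)]
2. After x ≤ 14: [(5,18) (5,12) (11,3) (14,3) (14,125/7) (13,18)]
3. After y ≥ 7: [(5,18) (5,12) (25/3,7) (14,7) (14,125/7) (13,18)]
4. After y ≤ 19: [(5,18) (5,12) (25/3,7) (14,7) (14,125/7) (13,18)]
5. Canonical ring: [(5,12) (25/3,7) (14,7) (14,125/7) (13,18) (5,18)]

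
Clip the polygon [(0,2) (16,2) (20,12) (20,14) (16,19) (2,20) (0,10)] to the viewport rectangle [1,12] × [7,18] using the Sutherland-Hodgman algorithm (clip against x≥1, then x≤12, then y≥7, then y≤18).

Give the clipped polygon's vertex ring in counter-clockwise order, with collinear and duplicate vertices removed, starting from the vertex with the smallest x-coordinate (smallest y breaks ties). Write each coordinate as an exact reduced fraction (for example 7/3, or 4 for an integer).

1. After x ≥ 1: [(1,2) (16,2) (20,12) (20,14) (16,19) (2,20) (1,15)]
2. After x ≤ 12: [(1,2) (12,2) (12,135/7) (2,20) (1,15)]
3. After y ≥ 7: [(1,7) (12,7) (12,135/7) (2,20) (1,15)]
4. After y ≤ 18: [(1,7) (12,7) (12,18) (8/5,18) (1,15)]
5. Canonical ring: [(1,7) (12,7) (12,18) (8/5,18) (1,15)]

Clipped polygon: [(1,7) (12,7) (12,18) (8/5,18) (1,15)]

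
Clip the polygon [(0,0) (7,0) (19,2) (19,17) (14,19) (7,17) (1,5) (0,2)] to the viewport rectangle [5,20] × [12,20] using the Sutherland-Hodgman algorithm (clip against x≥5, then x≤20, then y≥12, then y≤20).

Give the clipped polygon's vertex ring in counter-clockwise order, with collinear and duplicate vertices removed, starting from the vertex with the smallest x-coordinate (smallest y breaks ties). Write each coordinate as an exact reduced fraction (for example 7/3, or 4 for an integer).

1. After x ≥ 5: [(5,0) (7,0) (19,2) (19,17) (14,19) (7,17) (5,13)]
2. After x ≤ 20: [(5,0) (7,0) (19,2) (19,17) (14,19) (7,17) (5,13)]
3. After y ≥ 12: [(5,12) (19,12) (19,17) (14,19) (7,17) (5,13)]
4. After y ≤ 20: [(5,12) (19,12) (19,17) (14,19) (7,17) (5,13)]
5. Canonical ring: [(5,12) (19,12) (19,17) (14,19) (7,17) (5,13)]

Clipped polygon: [(5,12) (19,12) (19,17) (14,19) (7,17) (5,13)]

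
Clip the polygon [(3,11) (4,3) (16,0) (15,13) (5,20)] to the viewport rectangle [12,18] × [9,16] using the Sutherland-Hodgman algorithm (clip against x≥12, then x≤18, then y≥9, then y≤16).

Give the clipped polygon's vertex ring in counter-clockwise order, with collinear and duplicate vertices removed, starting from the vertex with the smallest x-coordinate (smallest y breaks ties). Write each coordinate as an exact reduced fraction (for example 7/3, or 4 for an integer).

Clipped polygon: [(12,9) (199/13,9) (15,13) (12,151/10)]

1. After x ≥ 12: [(12,1) (16,0) (15,13) (12,151/10)]
2. After x ≤ 18: [(12,1) (16,0) (15,13) (12,151/10)]
3. After y ≥ 9: [(12,9) (199/13,9) (15,13) (12,151/10)]
4. After y ≤ 16: [(12,9) (199/13,9) (15,13) (12,151/10)]
5. Canonical ring: [(12,9) (199/13,9) (15,13) (12,151/10)]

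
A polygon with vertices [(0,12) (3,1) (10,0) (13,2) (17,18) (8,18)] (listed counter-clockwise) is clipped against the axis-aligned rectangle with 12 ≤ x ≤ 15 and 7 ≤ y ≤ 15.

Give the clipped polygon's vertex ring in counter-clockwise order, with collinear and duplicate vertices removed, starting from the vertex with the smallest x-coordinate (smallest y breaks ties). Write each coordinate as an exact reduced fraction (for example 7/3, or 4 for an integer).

1. After x ≥ 12: [(12,4/3) (13,2) (17,18) (12,18)]
2. After x ≤ 15: [(12,4/3) (13,2) (15,10) (15,18) (12,18)]
3. After y ≥ 7: [(12,7) (57/4,7) (15,10) (15,18) (12,18)]
4. After y ≤ 15: [(12,15) (12,7) (57/4,7) (15,10) (15,15)]
5. Canonical ring: [(12,7) (57/4,7) (15,10) (15,15) (12,15)]

Clipped polygon: [(12,7) (57/4,7) (15,10) (15,15) (12,15)]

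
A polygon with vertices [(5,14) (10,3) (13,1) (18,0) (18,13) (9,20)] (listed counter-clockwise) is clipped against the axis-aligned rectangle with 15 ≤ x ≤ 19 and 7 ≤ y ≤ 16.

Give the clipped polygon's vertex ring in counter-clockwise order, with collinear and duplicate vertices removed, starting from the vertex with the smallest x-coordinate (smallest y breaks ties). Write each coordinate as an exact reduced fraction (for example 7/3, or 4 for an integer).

1. After x ≥ 15: [(15,3/5) (18,0) (18,13) (15,46/3)]
2. After x ≤ 19: [(15,3/5) (18,0) (18,13) (15,46/3)]
3. After y ≥ 7: [(15,7) (18,7) (18,13) (15,46/3)]
4. After y ≤ 16: [(15,7) (18,7) (18,13) (15,46/3)]
5. Canonical ring: [(15,7) (18,7) (18,13) (15,46/3)]

Clipped polygon: [(15,7) (18,7) (18,13) (15,46/3)]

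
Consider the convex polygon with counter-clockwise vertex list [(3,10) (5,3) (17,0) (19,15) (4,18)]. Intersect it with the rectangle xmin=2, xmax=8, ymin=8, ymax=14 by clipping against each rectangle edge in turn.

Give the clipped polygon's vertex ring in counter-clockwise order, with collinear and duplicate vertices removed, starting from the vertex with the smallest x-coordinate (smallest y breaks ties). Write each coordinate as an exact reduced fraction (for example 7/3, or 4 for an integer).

Clipped polygon: [(3,10) (25/7,8) (8,8) (8,14) (7/2,14)]

1. After x ≥ 2: [(3,10) (5,3) (17,0) (19,15) (4,18)]
2. After x ≤ 8: [(3,10) (5,3) (8,9/4) (8,86/5) (4,18)]
3. After y ≥ 8: [(3,10) (25/7,8) (8,8) (8,86/5) (4,18)]
4. After y ≤ 14: [(7/2,14) (3,10) (25/7,8) (8,8) (8,14)]
5. Canonical ring: [(3,10) (25/7,8) (8,8) (8,14) (7/2,14)]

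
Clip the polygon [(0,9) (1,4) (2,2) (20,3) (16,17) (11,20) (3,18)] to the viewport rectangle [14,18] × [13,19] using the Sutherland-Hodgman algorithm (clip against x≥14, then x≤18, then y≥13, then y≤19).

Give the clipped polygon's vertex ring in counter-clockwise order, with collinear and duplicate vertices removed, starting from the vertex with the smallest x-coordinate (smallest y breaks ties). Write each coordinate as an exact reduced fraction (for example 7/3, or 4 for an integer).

Clipped polygon: [(14,13) (120/7,13) (16,17) (14,91/5)]

1. After x ≥ 14: [(14,8/3) (20,3) (16,17) (14,91/5)]
2. After x ≤ 18: [(14,8/3) (18,26/9) (18,10) (16,17) (14,91/5)]
3. After y ≥ 13: [(14,13) (120/7,13) (16,17) (14,91/5)]
4. After y ≤ 19: [(14,13) (120/7,13) (16,17) (14,91/5)]
5. Canonical ring: [(14,13) (120/7,13) (16,17) (14,91/5)]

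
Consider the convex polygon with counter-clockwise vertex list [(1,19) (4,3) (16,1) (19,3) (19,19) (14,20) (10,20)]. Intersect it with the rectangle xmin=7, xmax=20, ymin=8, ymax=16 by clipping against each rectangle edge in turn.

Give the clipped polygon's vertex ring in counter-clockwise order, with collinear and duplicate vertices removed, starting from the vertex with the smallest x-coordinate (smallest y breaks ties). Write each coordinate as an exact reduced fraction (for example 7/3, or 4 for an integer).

Clipped polygon: [(7,8) (19,8) (19,16) (7,16)]

1. After x ≥ 7: [(7,59/3) (7,5/2) (16,1) (19,3) (19,19) (14,20) (10,20)]
2. After x ≤ 20: [(7,59/3) (7,5/2) (16,1) (19,3) (19,19) (14,20) (10,20)]
3. After y ≥ 8: [(7,59/3) (7,8) (19,8) (19,19) (14,20) (10,20)]
4. After y ≤ 16: [(7,16) (7,8) (19,8) (19,16)]
5. Canonical ring: [(7,8) (19,8) (19,16) (7,16)]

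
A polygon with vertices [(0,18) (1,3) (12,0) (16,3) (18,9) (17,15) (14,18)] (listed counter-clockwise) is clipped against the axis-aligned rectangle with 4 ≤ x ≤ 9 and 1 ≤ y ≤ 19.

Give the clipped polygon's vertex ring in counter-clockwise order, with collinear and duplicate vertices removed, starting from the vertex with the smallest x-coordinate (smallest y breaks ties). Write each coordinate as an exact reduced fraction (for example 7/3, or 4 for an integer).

1. After x ≥ 4: [(4,18) (4,24/11) (12,0) (16,3) (18,9) (17,15) (14,18)]
2. After x ≤ 9: [(9,18) (4,18) (4,24/11) (9,9/11)]
3. After y ≥ 1: [(9,1) (9,18) (4,18) (4,24/11) (25/3,1)]
4. After y ≤ 19: [(9,1) (9,18) (4,18) (4,24/11) (25/3,1)]
5. Canonical ring: [(4,24/11) (25/3,1) (9,1) (9,18) (4,18)]

Clipped polygon: [(4,24/11) (25/3,1) (9,1) (9,18) (4,18)]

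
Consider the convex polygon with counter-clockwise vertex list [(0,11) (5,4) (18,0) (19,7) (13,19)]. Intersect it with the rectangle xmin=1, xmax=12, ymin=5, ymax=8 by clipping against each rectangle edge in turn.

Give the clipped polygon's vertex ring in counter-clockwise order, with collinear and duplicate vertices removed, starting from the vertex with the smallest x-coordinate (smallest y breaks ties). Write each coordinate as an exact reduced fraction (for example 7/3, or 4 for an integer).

Clipped polygon: [(15/7,8) (30/7,5) (12,5) (12,8)]

1. After x ≥ 1: [(1,151/13) (1,48/5) (5,4) (18,0) (19,7) (13,19)]
2. After x ≤ 12: [(12,239/13) (1,151/13) (1,48/5) (5,4) (12,24/13)]
3. After y ≥ 5: [(12,5) (12,239/13) (1,151/13) (1,48/5) (30/7,5)]
4. After y ≤ 8: [(12,5) (12,8) (15/7,8) (30/7,5)]
5. Canonical ring: [(15/7,8) (30/7,5) (12,5) (12,8)]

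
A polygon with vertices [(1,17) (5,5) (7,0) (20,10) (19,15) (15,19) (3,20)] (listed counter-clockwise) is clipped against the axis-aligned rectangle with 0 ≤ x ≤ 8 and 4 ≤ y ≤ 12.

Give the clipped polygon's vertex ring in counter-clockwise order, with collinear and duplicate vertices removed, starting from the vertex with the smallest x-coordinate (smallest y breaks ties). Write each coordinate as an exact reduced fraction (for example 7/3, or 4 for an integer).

1. After x ≥ 0: [(1,17) (5,5) (7,0) (20,10) (19,15) (15,19) (3,20)]
2. After x ≤ 8: [(1,17) (5,5) (7,0) (8,10/13) (8,235/12) (3,20)]
3. After y ≥ 4: [(1,17) (5,5) (27/5,4) (8,4) (8,235/12) (3,20)]
4. After y ≤ 12: [(8/3,12) (5,5) (27/5,4) (8,4) (8,12)]
5. Canonical ring: [(8/3,12) (5,5) (27/5,4) (8,4) (8,12)]

Clipped polygon: [(8/3,12) (5,5) (27/5,4) (8,4) (8,12)]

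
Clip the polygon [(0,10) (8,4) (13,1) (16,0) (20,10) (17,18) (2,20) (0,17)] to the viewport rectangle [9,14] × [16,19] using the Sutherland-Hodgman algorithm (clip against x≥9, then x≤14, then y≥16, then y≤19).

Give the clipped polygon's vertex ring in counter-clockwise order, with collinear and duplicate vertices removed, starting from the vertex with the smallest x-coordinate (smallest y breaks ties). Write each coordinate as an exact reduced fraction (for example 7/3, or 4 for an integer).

1. After x ≥ 9: [(9,17/5) (13,1) (16,0) (20,10) (17,18) (9,286/15)]
2. After x ≤ 14: [(9,17/5) (13,1) (14,2/3) (14,92/5) (9,286/15)]
3. After y ≥ 16: [(9,16) (14,16) (14,92/5) (9,286/15)]
4. After y ≤ 19: [(9,19) (9,16) (14,16) (14,92/5) (19/2,19)]
5. Canonical ring: [(9,16) (14,16) (14,92/5) (19/2,19) (9,19)]

Clipped polygon: [(9,16) (14,16) (14,92/5) (19/2,19) (9,19)]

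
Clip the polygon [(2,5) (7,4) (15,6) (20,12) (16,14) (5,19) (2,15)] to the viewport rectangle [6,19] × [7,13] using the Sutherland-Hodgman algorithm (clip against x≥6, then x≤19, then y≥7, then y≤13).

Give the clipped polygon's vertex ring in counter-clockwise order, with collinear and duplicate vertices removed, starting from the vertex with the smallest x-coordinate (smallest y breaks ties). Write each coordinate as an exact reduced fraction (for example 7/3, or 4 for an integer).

1. After x ≥ 6: [(6,21/5) (7,4) (15,6) (20,12) (16,14) (6,204/11)]
2. After x ≤ 19: [(6,21/5) (7,4) (15,6) (19,54/5) (19,25/2) (16,14) (6,204/11)]
3. After y ≥ 7: [(6,7) (95/6,7) (19,54/5) (19,25/2) (16,14) (6,204/11)]
4. After y ≤ 13: [(6,13) (6,7) (95/6,7) (19,54/5) (19,25/2) (18,13)]
5. Canonical ring: [(6,7) (95/6,7) (19,54/5) (19,25/2) (18,13) (6,13)]

Clipped polygon: [(6,7) (95/6,7) (19,54/5) (19,25/2) (18,13) (6,13)]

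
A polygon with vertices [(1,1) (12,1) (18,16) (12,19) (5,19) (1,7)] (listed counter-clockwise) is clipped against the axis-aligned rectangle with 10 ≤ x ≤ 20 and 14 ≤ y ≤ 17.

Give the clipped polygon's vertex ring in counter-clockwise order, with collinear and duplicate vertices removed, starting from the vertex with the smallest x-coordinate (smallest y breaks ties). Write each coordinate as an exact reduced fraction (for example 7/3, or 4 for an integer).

1. After x ≥ 10: [(10,1) (12,1) (18,16) (12,19) (10,19)]
2. After x ≤ 20: [(10,1) (12,1) (18,16) (12,19) (10,19)]
3. After y ≥ 14: [(10,14) (86/5,14) (18,16) (12,19) (10,19)]
4. After y ≤ 17: [(10,17) (10,14) (86/5,14) (18,16) (16,17)]
5. Canonical ring: [(10,14) (86/5,14) (18,16) (16,17) (10,17)]

Clipped polygon: [(10,14) (86/5,14) (18,16) (16,17) (10,17)]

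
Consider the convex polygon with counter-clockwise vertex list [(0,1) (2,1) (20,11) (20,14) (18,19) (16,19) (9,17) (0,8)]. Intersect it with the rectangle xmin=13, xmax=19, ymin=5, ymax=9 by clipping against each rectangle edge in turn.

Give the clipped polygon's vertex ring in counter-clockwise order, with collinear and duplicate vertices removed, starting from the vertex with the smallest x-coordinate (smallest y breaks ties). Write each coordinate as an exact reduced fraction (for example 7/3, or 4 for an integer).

Clipped polygon: [(13,64/9) (82/5,9) (13,9)]

1. After x ≥ 13: [(13,64/9) (20,11) (20,14) (18,19) (16,19) (13,127/7)]
2. After x ≤ 19: [(13,64/9) (19,94/9) (19,33/2) (18,19) (16,19) (13,127/7)]
3. After y ≥ 5: [(13,64/9) (19,94/9) (19,33/2) (18,19) (16,19) (13,127/7)]
4. After y ≤ 9: [(13,9) (13,64/9) (82/5,9)]
5. Canonical ring: [(13,64/9) (82/5,9) (13,9)]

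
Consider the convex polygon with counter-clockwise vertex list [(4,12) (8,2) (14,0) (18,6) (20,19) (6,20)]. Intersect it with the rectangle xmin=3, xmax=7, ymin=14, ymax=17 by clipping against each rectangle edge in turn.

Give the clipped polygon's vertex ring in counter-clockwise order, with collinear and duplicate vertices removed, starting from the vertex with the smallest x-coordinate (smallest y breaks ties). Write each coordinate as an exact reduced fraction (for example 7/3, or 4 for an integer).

Clipped polygon: [(9/2,14) (7,14) (7,17) (21/4,17)]

1. After x ≥ 3: [(4,12) (8,2) (14,0) (18,6) (20,19) (6,20)]
2. After x ≤ 7: [(4,12) (7,9/2) (7,279/14) (6,20)]
3. After y ≥ 14: [(9/2,14) (7,14) (7,279/14) (6,20)]
4. After y ≤ 17: [(21/4,17) (9/2,14) (7,14) (7,17)]
5. Canonical ring: [(9/2,14) (7,14) (7,17) (21/4,17)]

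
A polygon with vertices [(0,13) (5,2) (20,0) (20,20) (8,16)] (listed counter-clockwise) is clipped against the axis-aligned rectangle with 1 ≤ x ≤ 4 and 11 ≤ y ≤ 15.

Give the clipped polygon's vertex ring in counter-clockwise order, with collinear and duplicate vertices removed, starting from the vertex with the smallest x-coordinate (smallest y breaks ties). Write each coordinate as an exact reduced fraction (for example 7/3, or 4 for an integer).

Clipped polygon: [(1,11) (4,11) (4,29/2) (1,107/8)]

1. After x ≥ 1: [(1,107/8) (1,54/5) (5,2) (20,0) (20,20) (8,16)]
2. After x ≤ 4: [(4,29/2) (1,107/8) (1,54/5) (4,21/5)]
3. After y ≥ 11: [(4,11) (4,29/2) (1,107/8) (1,11)]
4. After y ≤ 15: [(4,11) (4,29/2) (1,107/8) (1,11)]
5. Canonical ring: [(1,11) (4,11) (4,29/2) (1,107/8)]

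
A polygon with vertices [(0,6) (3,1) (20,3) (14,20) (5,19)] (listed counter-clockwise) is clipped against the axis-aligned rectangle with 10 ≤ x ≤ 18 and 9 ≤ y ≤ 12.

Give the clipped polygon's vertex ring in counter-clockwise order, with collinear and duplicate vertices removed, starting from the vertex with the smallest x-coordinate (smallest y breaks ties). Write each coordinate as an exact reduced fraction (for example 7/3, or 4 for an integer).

Clipped polygon: [(10,9) (304/17,9) (286/17,12) (10,12)]

1. After x ≥ 10: [(10,31/17) (20,3) (14,20) (10,176/9)]
2. After x ≤ 18: [(10,31/17) (18,47/17) (18,26/3) (14,20) (10,176/9)]
3. After y ≥ 9: [(10,9) (304/17,9) (14,20) (10,176/9)]
4. After y ≤ 12: [(10,12) (10,9) (304/17,9) (286/17,12)]
5. Canonical ring: [(10,9) (304/17,9) (286/17,12) (10,12)]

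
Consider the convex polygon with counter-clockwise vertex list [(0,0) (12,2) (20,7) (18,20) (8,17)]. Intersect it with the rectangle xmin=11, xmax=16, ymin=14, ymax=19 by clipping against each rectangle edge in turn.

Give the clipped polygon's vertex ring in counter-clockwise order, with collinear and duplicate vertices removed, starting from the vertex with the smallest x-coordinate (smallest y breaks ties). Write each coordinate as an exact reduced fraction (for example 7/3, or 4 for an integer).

1. After x ≥ 11: [(11,11/6) (12,2) (20,7) (18,20) (11,179/10)]
2. After x ≤ 16: [(11,11/6) (12,2) (16,9/2) (16,97/5) (11,179/10)]
3. After y ≥ 14: [(11,14) (16,14) (16,97/5) (11,179/10)]
4. After y ≤ 19: [(11,14) (16,14) (16,19) (44/3,19) (11,179/10)]
5. Canonical ring: [(11,14) (16,14) (16,19) (44/3,19) (11,179/10)]

Clipped polygon: [(11,14) (16,14) (16,19) (44/3,19) (11,179/10)]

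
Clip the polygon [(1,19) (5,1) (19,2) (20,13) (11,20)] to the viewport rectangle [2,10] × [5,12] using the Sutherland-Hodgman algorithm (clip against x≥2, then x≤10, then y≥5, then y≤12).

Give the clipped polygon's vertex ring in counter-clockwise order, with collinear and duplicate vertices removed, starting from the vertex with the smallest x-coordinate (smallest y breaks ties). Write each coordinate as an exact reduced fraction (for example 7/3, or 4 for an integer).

1. After x ≥ 2: [(2,191/10) (2,29/2) (5,1) (19,2) (20,13) (11,20)]
2. After x ≤ 10: [(10,199/10) (2,191/10) (2,29/2) (5,1) (10,19/14)]
3. After y ≥ 5: [(10,5) (10,199/10) (2,191/10) (2,29/2) (37/9,5)]
4. After y ≤ 12: [(10,5) (10,12) (23/9,12) (37/9,5)]
5. Canonical ring: [(23/9,12) (37/9,5) (10,5) (10,12)]

Clipped polygon: [(23/9,12) (37/9,5) (10,5) (10,12)]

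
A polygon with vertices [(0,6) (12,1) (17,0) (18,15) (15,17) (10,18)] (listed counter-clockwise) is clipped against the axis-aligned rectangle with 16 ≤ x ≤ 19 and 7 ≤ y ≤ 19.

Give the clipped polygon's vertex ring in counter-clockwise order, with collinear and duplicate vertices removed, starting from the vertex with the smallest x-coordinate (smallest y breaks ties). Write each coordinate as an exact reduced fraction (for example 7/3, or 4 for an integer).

1. After x ≥ 16: [(16,1/5) (17,0) (18,15) (16,49/3)]
2. After x ≤ 19: [(16,1/5) (17,0) (18,15) (16,49/3)]
3. After y ≥ 7: [(16,7) (262/15,7) (18,15) (16,49/3)]
4. After y ≤ 19: [(16,7) (262/15,7) (18,15) (16,49/3)]
5. Canonical ring: [(16,7) (262/15,7) (18,15) (16,49/3)]

Clipped polygon: [(16,7) (262/15,7) (18,15) (16,49/3)]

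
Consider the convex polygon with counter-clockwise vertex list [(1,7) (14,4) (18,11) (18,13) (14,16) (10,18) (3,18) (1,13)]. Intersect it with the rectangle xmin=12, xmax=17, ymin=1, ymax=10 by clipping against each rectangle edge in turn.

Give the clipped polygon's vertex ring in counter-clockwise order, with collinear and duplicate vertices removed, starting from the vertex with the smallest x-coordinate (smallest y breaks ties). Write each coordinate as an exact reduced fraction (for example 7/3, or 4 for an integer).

1. After x ≥ 12: [(12,58/13) (14,4) (18,11) (18,13) (14,16) (12,17)]
2. After x ≤ 17: [(12,58/13) (14,4) (17,37/4) (17,55/4) (14,16) (12,17)]
3. After y ≥ 1: [(12,58/13) (14,4) (17,37/4) (17,55/4) (14,16) (12,17)]
4. After y ≤ 10: [(12,10) (12,58/13) (14,4) (17,37/4) (17,10)]
5. Canonical ring: [(12,58/13) (14,4) (17,37/4) (17,10) (12,10)]

Clipped polygon: [(12,58/13) (14,4) (17,37/4) (17,10) (12,10)]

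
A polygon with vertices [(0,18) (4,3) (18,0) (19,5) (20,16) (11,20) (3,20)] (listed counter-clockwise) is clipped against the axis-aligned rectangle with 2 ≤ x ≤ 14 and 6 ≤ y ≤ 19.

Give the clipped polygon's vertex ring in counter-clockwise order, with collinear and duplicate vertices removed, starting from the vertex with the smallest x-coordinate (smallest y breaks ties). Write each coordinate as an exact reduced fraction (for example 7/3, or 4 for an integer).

1. After x ≥ 2: [(2,58/3) (2,21/2) (4,3) (18,0) (19,5) (20,16) (11,20) (3,20)]
2. After x ≤ 14: [(2,58/3) (2,21/2) (4,3) (14,6/7) (14,56/3) (11,20) (3,20)]
3. After y ≥ 6: [(2,58/3) (2,21/2) (16/5,6) (14,6) (14,56/3) (11,20) (3,20)]
4. After y ≤ 19: [(2,19) (2,21/2) (16/5,6) (14,6) (14,56/3) (53/4,19)]
5. Canonical ring: [(2,21/2) (16/5,6) (14,6) (14,56/3) (53/4,19) (2,19)]

Clipped polygon: [(2,21/2) (16/5,6) (14,6) (14,56/3) (53/4,19) (2,19)]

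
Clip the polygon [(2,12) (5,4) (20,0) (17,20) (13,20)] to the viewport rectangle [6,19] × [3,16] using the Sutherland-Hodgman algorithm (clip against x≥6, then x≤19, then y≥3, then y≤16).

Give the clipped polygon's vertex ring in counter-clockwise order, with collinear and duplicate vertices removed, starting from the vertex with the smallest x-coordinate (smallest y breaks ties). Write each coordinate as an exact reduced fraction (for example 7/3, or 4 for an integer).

1. After x ≥ 6: [(6,164/11) (6,56/15) (20,0) (17,20) (13,20)]
2. After x ≤ 19: [(6,164/11) (6,56/15) (19,4/15) (19,20/3) (17,20) (13,20)]
3. After y ≥ 3: [(6,164/11) (6,56/15) (35/4,3) (19,3) (19,20/3) (17,20) (13,20)]
4. After y ≤ 16: [(15/2,16) (6,164/11) (6,56/15) (35/4,3) (19,3) (19,20/3) (88/5,16)]
5. Canonical ring: [(6,56/15) (35/4,3) (19,3) (19,20/3) (88/5,16) (15/2,16) (6,164/11)]

Clipped polygon: [(6,56/15) (35/4,3) (19,3) (19,20/3) (88/5,16) (15/2,16) (6,164/11)]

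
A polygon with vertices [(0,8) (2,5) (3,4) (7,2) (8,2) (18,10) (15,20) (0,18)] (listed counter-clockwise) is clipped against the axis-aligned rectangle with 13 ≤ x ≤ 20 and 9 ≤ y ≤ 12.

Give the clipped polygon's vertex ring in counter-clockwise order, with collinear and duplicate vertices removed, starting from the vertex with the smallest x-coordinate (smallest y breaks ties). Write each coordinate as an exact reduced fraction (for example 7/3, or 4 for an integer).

Clipped polygon: [(13,9) (67/4,9) (18,10) (87/5,12) (13,12)]

1. After x ≥ 13: [(13,6) (18,10) (15,20) (13,296/15)]
2. After x ≤ 20: [(13,6) (18,10) (15,20) (13,296/15)]
3. After y ≥ 9: [(13,9) (67/4,9) (18,10) (15,20) (13,296/15)]
4. After y ≤ 12: [(13,12) (13,9) (67/4,9) (18,10) (87/5,12)]
5. Canonical ring: [(13,9) (67/4,9) (18,10) (87/5,12) (13,12)]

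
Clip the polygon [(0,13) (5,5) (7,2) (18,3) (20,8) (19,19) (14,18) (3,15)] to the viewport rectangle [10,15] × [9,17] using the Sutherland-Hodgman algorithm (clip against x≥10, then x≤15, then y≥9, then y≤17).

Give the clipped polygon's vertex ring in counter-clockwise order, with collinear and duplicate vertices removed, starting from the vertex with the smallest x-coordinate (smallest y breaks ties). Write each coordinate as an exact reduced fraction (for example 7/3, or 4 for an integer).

1. After x ≥ 10: [(10,25/11) (18,3) (20,8) (19,19) (14,18) (10,186/11)]
2. After x ≤ 15: [(10,25/11) (15,30/11) (15,91/5) (14,18) (10,186/11)]
3. After y ≥ 9: [(10,9) (15,9) (15,91/5) (14,18) (10,186/11)]
4. After y ≤ 17: [(10,9) (15,9) (15,17) (31/3,17) (10,186/11)]
5. Canonical ring: [(10,9) (15,9) (15,17) (31/3,17) (10,186/11)]

Clipped polygon: [(10,9) (15,9) (15,17) (31/3,17) (10,186/11)]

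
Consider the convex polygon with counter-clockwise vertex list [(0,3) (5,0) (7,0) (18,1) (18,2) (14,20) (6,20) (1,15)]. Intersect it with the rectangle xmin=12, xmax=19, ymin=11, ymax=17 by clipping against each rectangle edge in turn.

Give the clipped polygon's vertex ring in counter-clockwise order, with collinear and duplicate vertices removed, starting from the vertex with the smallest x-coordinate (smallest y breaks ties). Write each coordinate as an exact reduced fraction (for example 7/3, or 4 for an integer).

Clipped polygon: [(12,11) (16,11) (44/3,17) (12,17)]

1. After x ≥ 12: [(12,5/11) (18,1) (18,2) (14,20) (12,20)]
2. After x ≤ 19: [(12,5/11) (18,1) (18,2) (14,20) (12,20)]
3. After y ≥ 11: [(12,11) (16,11) (14,20) (12,20)]
4. After y ≤ 17: [(12,17) (12,11) (16,11) (44/3,17)]
5. Canonical ring: [(12,11) (16,11) (44/3,17) (12,17)]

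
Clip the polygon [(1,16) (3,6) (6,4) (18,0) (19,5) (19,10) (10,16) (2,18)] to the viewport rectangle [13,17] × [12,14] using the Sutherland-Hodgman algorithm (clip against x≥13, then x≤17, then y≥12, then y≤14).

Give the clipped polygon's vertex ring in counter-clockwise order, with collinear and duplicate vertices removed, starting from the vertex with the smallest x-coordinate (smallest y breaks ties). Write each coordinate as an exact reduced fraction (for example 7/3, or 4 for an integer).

Clipped polygon: [(13,12) (16,12) (13,14)]

1. After x ≥ 13: [(13,5/3) (18,0) (19,5) (19,10) (13,14)]
2. After x ≤ 17: [(13,5/3) (17,1/3) (17,34/3) (13,14)]
3. After y ≥ 12: [(13,12) (16,12) (13,14)]
4. After y ≤ 14: [(13,12) (16,12) (13,14)]
5. Canonical ring: [(13,12) (16,12) (13,14)]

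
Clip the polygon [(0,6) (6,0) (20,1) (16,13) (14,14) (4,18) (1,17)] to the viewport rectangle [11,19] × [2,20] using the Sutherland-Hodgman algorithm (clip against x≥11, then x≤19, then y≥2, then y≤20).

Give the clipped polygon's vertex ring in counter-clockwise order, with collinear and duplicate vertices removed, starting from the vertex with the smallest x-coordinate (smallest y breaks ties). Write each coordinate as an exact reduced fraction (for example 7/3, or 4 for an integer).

1. After x ≥ 11: [(11,5/14) (20,1) (16,13) (14,14) (11,76/5)]
2. After x ≤ 19: [(11,5/14) (19,13/14) (19,4) (16,13) (14,14) (11,76/5)]
3. After y ≥ 2: [(11,2) (19,2) (19,4) (16,13) (14,14) (11,76/5)]
4. After y ≤ 20: [(11,2) (19,2) (19,4) (16,13) (14,14) (11,76/5)]
5. Canonical ring: [(11,2) (19,2) (19,4) (16,13) (14,14) (11,76/5)]

Clipped polygon: [(11,2) (19,2) (19,4) (16,13) (14,14) (11,76/5)]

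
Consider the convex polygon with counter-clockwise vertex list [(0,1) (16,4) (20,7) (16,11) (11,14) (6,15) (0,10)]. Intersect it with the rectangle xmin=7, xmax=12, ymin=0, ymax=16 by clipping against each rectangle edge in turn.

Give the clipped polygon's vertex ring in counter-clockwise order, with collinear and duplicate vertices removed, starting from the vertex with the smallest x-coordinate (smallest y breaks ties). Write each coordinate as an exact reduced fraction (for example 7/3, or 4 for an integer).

Clipped polygon: [(7,37/16) (12,13/4) (12,67/5) (11,14) (7,74/5)]

1. After x ≥ 7: [(7,37/16) (16,4) (20,7) (16,11) (11,14) (7,74/5)]
2. After x ≤ 12: [(7,37/16) (12,13/4) (12,67/5) (11,14) (7,74/5)]
3. After y ≥ 0: [(7,37/16) (12,13/4) (12,67/5) (11,14) (7,74/5)]
4. After y ≤ 16: [(7,37/16) (12,13/4) (12,67/5) (11,14) (7,74/5)]
5. Canonical ring: [(7,37/16) (12,13/4) (12,67/5) (11,14) (7,74/5)]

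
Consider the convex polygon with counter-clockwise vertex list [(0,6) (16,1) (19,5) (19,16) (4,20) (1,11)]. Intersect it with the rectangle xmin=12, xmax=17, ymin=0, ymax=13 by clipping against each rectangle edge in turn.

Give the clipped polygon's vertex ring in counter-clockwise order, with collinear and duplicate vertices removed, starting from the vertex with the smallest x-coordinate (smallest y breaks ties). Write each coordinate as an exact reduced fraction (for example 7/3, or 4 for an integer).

1. After x ≥ 12: [(12,9/4) (16,1) (19,5) (19,16) (12,268/15)]
2. After x ≤ 17: [(12,9/4) (16,1) (17,7/3) (17,248/15) (12,268/15)]
3. After y ≥ 0: [(12,9/4) (16,1) (17,7/3) (17,248/15) (12,268/15)]
4. After y ≤ 13: [(12,13) (12,9/4) (16,1) (17,7/3) (17,13)]
5. Canonical ring: [(12,9/4) (16,1) (17,7/3) (17,13) (12,13)]

Clipped polygon: [(12,9/4) (16,1) (17,7/3) (17,13) (12,13)]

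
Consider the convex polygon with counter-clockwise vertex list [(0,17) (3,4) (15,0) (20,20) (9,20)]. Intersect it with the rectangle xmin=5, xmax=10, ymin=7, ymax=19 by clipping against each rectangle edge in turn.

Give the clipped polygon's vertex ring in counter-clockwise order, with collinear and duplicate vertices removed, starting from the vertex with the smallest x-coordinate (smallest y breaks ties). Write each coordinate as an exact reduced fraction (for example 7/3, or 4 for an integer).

Clipped polygon: [(5,7) (10,7) (10,19) (6,19) (5,56/3)]

1. After x ≥ 5: [(5,56/3) (5,10/3) (15,0) (20,20) (9,20)]
2. After x ≤ 10: [(5,56/3) (5,10/3) (10,5/3) (10,20) (9,20)]
3. After y ≥ 7: [(5,56/3) (5,7) (10,7) (10,20) (9,20)]
4. After y ≤ 19: [(6,19) (5,56/3) (5,7) (10,7) (10,19)]
5. Canonical ring: [(5,7) (10,7) (10,19) (6,19) (5,56/3)]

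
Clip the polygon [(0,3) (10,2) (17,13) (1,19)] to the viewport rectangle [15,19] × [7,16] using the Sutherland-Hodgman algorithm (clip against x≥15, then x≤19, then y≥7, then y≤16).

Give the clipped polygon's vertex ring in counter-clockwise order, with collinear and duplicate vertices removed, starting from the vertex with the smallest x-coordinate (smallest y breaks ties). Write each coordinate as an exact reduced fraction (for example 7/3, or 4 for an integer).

1. After x ≥ 15: [(15,69/7) (17,13) (15,55/4)]
2. After x ≤ 19: [(15,69/7) (17,13) (15,55/4)]
3. After y ≥ 7: [(15,69/7) (17,13) (15,55/4)]
4. After y ≤ 16: [(15,69/7) (17,13) (15,55/4)]
5. Canonical ring: [(15,69/7) (17,13) (15,55/4)]

Clipped polygon: [(15,69/7) (17,13) (15,55/4)]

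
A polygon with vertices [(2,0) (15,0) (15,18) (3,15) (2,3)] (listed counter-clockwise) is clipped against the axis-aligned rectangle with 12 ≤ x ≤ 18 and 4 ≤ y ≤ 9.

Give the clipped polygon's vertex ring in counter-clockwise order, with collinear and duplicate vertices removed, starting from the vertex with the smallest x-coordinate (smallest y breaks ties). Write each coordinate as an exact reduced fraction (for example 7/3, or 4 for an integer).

1. After x ≥ 12: [(12,0) (15,0) (15,18) (12,69/4)]
2. After x ≤ 18: [(12,0) (15,0) (15,18) (12,69/4)]
3. After y ≥ 4: [(12,4) (15,4) (15,18) (12,69/4)]
4. After y ≤ 9: [(12,9) (12,4) (15,4) (15,9)]
5. Canonical ring: [(12,4) (15,4) (15,9) (12,9)]

Clipped polygon: [(12,4) (15,4) (15,9) (12,9)]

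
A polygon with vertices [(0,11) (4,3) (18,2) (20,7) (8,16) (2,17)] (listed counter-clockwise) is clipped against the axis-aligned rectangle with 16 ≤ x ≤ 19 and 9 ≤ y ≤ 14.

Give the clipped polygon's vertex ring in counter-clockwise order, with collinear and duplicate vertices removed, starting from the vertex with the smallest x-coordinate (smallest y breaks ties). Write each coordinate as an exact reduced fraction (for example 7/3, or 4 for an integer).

1. After x ≥ 16: [(16,15/7) (18,2) (20,7) (16,10)]
2. After x ≤ 19: [(16,15/7) (18,2) (19,9/2) (19,31/4) (16,10)]
3. After y ≥ 9: [(16,9) (52/3,9) (16,10)]
4. After y ≤ 14: [(16,9) (52/3,9) (16,10)]
5. Canonical ring: [(16,9) (52/3,9) (16,10)]

Clipped polygon: [(16,9) (52/3,9) (16,10)]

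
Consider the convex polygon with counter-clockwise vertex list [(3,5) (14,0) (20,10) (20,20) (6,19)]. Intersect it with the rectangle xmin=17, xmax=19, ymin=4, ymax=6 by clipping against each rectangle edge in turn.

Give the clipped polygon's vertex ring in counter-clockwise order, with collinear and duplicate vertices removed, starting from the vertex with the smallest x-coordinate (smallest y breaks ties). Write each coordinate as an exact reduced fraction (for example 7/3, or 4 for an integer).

Clipped polygon: [(17,5) (88/5,6) (17,6)]

1. After x ≥ 17: [(17,5) (20,10) (20,20) (17,277/14)]
2. After x ≤ 19: [(17,5) (19,25/3) (19,279/14) (17,277/14)]
3. After y ≥ 4: [(17,5) (19,25/3) (19,279/14) (17,277/14)]
4. After y ≤ 6: [(17,6) (17,5) (88/5,6)]
5. Canonical ring: [(17,5) (88/5,6) (17,6)]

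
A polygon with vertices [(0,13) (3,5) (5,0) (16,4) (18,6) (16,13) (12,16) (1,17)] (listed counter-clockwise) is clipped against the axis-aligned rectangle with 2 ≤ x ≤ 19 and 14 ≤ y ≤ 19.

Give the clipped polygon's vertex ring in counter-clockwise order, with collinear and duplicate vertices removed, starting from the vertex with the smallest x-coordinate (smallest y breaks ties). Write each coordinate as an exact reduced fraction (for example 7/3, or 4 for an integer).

1. After x ≥ 2: [(2,23/3) (3,5) (5,0) (16,4) (18,6) (16,13) (12,16) (2,186/11)]
2. After x ≤ 19: [(2,23/3) (3,5) (5,0) (16,4) (18,6) (16,13) (12,16) (2,186/11)]
3. After y ≥ 14: [(2,14) (44/3,14) (12,16) (2,186/11)]
4. After y ≤ 19: [(2,14) (44/3,14) (12,16) (2,186/11)]
5. Canonical ring: [(2,14) (44/3,14) (12,16) (2,186/11)]

Clipped polygon: [(2,14) (44/3,14) (12,16) (2,186/11)]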